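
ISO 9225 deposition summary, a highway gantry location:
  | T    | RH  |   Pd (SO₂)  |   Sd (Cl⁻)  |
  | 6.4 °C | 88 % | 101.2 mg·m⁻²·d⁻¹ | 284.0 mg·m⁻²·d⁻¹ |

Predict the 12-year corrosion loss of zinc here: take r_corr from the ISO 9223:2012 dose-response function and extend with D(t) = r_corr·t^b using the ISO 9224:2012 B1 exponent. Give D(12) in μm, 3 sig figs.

zinc: temperature factor f = +0.038·(-3.6) = -0.1368
  sulphur-dioxide contribution → 4.915 μm/a
  chloride contribution → 1.526 μm/a
  total first-year rate 6.44 μm/a
Power-law: D(12) = r_corr · 12^0.813
  D(12) = 6.44 × 12^0.813 = 6.44 × 7.54 = 48.56 μm

D(12) = 48.6 μm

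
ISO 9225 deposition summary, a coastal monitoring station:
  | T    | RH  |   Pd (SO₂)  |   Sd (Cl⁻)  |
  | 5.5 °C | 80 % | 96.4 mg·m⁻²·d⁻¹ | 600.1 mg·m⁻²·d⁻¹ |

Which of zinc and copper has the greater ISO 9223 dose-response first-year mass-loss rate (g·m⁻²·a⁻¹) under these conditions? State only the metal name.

zinc: T≤10 °C ⇒ hinge +0.038·(5.5−10) = -0.1710
  sulphur-dioxide contribution → 3.218 μm/a
  chloride contribution → 2.031 μm/a
  total first-year rate 5.248 μm/a
  mass loss = 5.248 μm/a × 7.14 g/cm³ = 37.47 g·m⁻²·a⁻¹
copper: T≤10 °C ⇒ hinge +0.126·(5.5−10) = -0.5670
  sulphur-dioxide contribution → 1.106 μm/a
  chloride contribution → 1.345 μm/a
  total first-year rate 2.451 μm/a
  mass loss = 2.451 μm/a × 8.96 g/cm³ = 21.96 g·m⁻²·a⁻¹
Ordering by g·m⁻²·a⁻¹: zinc (37.5) > copper (22)

zinc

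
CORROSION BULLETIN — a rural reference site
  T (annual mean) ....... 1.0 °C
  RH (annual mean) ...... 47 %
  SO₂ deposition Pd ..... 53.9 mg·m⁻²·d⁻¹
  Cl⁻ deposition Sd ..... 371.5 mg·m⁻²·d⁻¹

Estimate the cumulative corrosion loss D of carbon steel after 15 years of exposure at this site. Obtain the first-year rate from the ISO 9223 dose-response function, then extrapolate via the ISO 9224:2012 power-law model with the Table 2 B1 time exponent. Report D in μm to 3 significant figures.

carbon steel: temperature factor f = +0.150·(-9.0) = -1.3500
  Pd branch = 1.77·Pd^0.52·e^(0.02·RH+f) = 9.34 μm/a
  Cl⁻ term: 0.102·371.5^0.62·exp(0.033·47+0.04·1.0) = 19.63
  sum: 9.34 + 19.63 → r_corr = 28.97 μm/a
Long-term exponent b (ISO 9224 Table 2, B1) = 0.523
  D(15) = 28.97 × 15^0.523 = 28.97 × 4.122 = 119.4 μm

D(15) = 119 μm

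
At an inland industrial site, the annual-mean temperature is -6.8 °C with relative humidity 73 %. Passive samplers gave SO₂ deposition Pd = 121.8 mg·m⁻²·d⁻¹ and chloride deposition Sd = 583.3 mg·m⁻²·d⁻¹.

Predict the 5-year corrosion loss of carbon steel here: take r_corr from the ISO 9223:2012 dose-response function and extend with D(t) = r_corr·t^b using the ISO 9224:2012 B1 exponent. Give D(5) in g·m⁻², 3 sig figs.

D(5) = 952 g·m⁻²

carbon steel: f(T) = +0.150·(T−10) [T≤10 °C] = -2.5200
  SO₂ term: 1.77·121.8^0.52·exp(0.02·73-2.5200) = 7.45
  Cl⁻ term: 0.102·583.3^0.62·exp(0.033·73+0.04·-6.8) = 44.83
  sum: 7.45 + 44.83 → r_corr = 52.28 μm/a
ISO 9224: D(t) = r_corr · t^b with b = 0.523 (carbon steel, B1)
  D(5) = 52.28 × 5^0.523 = 52.28 × 2.32 = 121.3 μm
  Mass loss = 121.3 μm × 7.85 g/cm³ = 952.2 g·m⁻²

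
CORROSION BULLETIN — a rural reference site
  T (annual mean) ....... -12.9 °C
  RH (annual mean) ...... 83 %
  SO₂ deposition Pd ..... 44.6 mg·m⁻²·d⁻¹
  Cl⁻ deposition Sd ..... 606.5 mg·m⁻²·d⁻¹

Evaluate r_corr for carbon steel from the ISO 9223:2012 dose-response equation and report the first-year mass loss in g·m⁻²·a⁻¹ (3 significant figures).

carbon steel: temperature factor f = +0.150·(-22.9) = -3.4350
  Pd branch = 1.77·Pd^0.52·e^(0.02·RH+f) = 2.161 μm/a
  Sd branch = 0.102·Sd^0.62·e^(0.033·RH+0.04·T) = 50.05 μm/a
  sum: 2.161 + 50.05 → r_corr = 52.21 μm/a
Convert to mass loss: 52.21 μm/a × 7.85 g/cm³ = 409.8 g·m⁻²·a⁻¹

r_corr = 410 g·m⁻²·a⁻¹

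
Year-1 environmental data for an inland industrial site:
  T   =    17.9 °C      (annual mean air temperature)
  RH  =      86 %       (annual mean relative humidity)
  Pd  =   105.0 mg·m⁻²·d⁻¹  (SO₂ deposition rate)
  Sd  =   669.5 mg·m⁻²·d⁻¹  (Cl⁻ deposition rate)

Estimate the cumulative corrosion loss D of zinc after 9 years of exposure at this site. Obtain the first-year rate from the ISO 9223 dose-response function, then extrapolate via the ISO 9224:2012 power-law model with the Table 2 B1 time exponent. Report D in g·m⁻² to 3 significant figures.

D(9) = 404 g·m⁻²

zinc: f(T) = -0.071·(T−10) [T>10 °C] = -0.5609
  sulphur-dioxide contribution → 2.981 μm/a
  chloride contribution → 6.506 μm/a
  ⇒ r_corr(zinc) = 9.487 μm/a
Power-law: D(9) = r_corr · 9^0.813
  D(9) = 9.487 × 9^0.813 = 9.487 × 5.968 = 56.61 μm
  Mass loss = 56.61 μm × 7.14 g/cm³ = 404.2 g·m⁻²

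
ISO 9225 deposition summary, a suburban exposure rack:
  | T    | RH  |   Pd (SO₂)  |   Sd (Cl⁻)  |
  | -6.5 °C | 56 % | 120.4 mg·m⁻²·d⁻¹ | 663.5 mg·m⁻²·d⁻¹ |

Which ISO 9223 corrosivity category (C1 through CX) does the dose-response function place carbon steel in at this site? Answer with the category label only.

C3

carbon steel: f(T) = +0.150·(T−10) [T≤10 °C] = -2.4750
  sulphur-dioxide contribution → 5.514 μm/a
  chloride contribution → 28.04 μm/a
  total first-year rate 33.56 μm/a
33.6 μm/a falls in (25, 50] for carbon steel → category C3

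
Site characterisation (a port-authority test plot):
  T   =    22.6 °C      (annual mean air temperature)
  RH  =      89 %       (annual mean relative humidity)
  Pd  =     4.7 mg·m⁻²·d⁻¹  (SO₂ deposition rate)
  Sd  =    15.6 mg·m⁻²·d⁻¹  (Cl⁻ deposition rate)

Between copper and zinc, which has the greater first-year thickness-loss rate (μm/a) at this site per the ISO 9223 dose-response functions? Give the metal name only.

copper: T>10 °C ⇒ hinge -0.080·(22.6−10) = -1.0080
  SO₂ term: 0.0053·4.7^0.26·exp(0.059·89-1.0080) = 0.5517
  Cl⁻ term: 0.01025·15.6^0.27·exp(0.036·89+0.049·22.6) = 1.604
  sum: 0.5517 + 1.604 → r_corr = 2.156 μm/a
zinc: T>10 °C ⇒ hinge -0.071·(22.6−10) = -0.8946
  Pd branch = 0.0129·Pd^0.44·e^(0.046·RH+f) = 0.6249 μm/a
  Cl⁻ term: 0.0175·15.6^0.57·exp(0.008·89+0.085·22.6) = 1.166
  r_corr = 0.6249 + 1.166 = 1.791 μm/a
Ordering by μm/a: copper (2.16) > zinc (1.79)

copper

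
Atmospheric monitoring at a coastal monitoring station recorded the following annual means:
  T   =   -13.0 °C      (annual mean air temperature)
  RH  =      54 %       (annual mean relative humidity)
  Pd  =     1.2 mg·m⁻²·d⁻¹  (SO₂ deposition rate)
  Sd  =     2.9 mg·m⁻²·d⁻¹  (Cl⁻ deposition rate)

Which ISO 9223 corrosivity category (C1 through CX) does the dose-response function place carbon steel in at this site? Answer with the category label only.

carbon steel: T≤10 °C ⇒ hinge +0.150·(-13.0−10) = -3.4500
  SO₂ term: 1.77·1.2^0.52·exp(0.02·54-3.4500) = 0.1819
  Cl⁻ term: 0.102·2.9^0.62·exp(0.033·54+0.04·-13.0) = 0.6972
  r_corr = 0.1819 + 0.6972 = 0.8791 μm/a
0.879 μm/a falls in (0, 1.3] for carbon steel → category C1

C1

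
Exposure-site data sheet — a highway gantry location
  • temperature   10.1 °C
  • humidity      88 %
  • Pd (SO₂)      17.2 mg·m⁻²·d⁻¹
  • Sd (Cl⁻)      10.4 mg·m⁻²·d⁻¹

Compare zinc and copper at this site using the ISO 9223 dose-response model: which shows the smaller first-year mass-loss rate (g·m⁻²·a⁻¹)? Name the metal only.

zinc

zinc: temperature factor f = -0.071·(0.1) = -0.0071
  Pd branch = 0.0129·Pd^0.44·e^(0.046·RH+f) = 2.565 μm/a
  Sd branch = 0.0175·Sd^0.57·e^(0.008·RH+0.085·T) = 0.3172 μm/a
  sum: 2.565 + 0.3172 → r_corr = 2.883 μm/a
  mass loss = 2.883 μm/a × 7.14 g/cm³ = 20.58 g·m⁻²·a⁻¹
copper: T>10 °C ⇒ hinge -0.080·(10.1−10) = -0.0080
  Pd branch = 0.0053·Pd^0.26·e^(0.059·RH+f) = 1.981 μm/a
  Cl⁻ term: 0.01025·10.4^0.27·exp(0.036·88+0.049·10.1) = 0.7518
  sum: 1.981 + 0.7518 → r_corr = 2.733 μm/a
  mass loss = 2.733 μm/a × 8.96 g/cm³ = 24.49 g·m⁻²·a⁻¹
Ordering by g·m⁻²·a⁻¹: copper (24.5) > zinc (20.6)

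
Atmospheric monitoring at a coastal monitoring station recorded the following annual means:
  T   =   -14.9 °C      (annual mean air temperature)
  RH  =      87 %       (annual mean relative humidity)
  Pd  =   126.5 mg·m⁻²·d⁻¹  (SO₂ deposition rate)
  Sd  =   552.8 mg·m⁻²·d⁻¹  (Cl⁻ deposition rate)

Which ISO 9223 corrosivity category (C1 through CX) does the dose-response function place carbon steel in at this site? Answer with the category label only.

carbon steel: f(T) = +0.150·(T−10) [T≤10 °C] = -3.7350
  Pd branch = 1.77·Pd^0.52·e^(0.02·RH+f) = 2.983 μm/a
  Cl⁻ term: 0.102·552.8^0.62·exp(0.033·87+0.04·-14.9) = 49.78
  sum: 2.983 + 49.78 → r_corr = 52.76 μm/a
52.8 μm/a falls in (50, 80] for carbon steel → category C4

C4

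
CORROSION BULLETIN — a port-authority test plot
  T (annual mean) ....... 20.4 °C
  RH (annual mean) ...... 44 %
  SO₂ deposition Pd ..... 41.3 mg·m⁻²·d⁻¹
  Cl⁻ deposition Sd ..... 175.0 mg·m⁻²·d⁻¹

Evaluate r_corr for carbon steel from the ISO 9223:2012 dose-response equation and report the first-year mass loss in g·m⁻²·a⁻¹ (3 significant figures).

r_corr = 322 g·m⁻²·a⁻¹

carbon steel: temperature factor f = -0.054·(10.4) = -0.5616
  Pd branch = 1.77·Pd^0.52·e^(0.02·RH+f) = 16.85 μm/a
  Cl⁻ term: 0.102·175.0^0.62·exp(0.033·44+0.04·20.4) = 24.22
  r_corr = 16.85 + 24.22 = 41.07 μm/a
Convert to mass loss: 41.07 μm/a × 7.85 g/cm³ = 322.4 g·m⁻²·a⁻¹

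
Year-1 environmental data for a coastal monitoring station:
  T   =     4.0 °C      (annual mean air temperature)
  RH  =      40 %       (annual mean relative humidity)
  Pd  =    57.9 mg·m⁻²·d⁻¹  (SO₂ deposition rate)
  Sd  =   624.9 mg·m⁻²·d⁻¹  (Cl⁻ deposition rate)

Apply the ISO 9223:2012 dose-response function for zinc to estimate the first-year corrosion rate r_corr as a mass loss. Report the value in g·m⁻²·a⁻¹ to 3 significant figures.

r_corr = 12.2 g·m⁻²·a⁻¹

zinc: f(T) = +0.038·(T−10) [T≤10 °C] = -0.2280
  SO₂ term: 0.0129·57.9^0.44·exp(0.046·40-0.2280) = 0.3857
  Cl⁻ term: 0.0175·624.9^0.57·exp(0.008·40+0.085·4.0) = 1.328
  sum: 0.3857 + 1.328 → r_corr = 1.714 μm/a
Convert to mass loss: 1.714 μm/a × 7.14 g/cm³ = 12.24 g·m⁻²·a⁻¹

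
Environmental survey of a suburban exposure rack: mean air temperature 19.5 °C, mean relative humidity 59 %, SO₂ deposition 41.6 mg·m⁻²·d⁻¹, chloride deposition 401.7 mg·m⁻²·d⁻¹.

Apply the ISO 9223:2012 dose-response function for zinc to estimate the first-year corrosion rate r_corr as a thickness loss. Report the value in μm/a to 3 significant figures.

zinc: T>10 °C ⇒ hinge -0.071·(19.5−10) = -0.6745
  SO₂ term: 0.0129·41.6^0.44·exp(0.046·59-0.6745) = 0.5114
  Sd branch = 0.0175·Sd^0.57·e^(0.008·RH+0.085·T) = 4.488 μm/a
  r_corr = 0.5114 + 4.488 = 5 μm/a

r_corr = 5.00 μm/a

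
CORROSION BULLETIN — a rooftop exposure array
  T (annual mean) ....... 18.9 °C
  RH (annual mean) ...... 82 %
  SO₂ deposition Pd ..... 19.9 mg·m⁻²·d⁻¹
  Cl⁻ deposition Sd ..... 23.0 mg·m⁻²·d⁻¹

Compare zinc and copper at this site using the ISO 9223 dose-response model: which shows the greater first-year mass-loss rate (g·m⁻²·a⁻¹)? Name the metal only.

copper

zinc: f(T) = -0.071·(T−10) [T>10 °C] = -0.6319
  Pd branch = 0.0129·Pd^0.44·e^(0.046·RH+f) = 1.111 μm/a
  Sd branch = 0.0175·Sd^0.57·e^(0.008·RH+0.085·T) = 1.004 μm/a
  sum: 1.111 + 1.004 → r_corr = 2.115 μm/a
  mass loss = 2.115 μm/a × 7.14 g/cm³ = 15.1 g·m⁻²·a⁻¹
copper: temperature factor f = -0.080·(8.9) = -0.7120
  Pd branch = 0.0053·Pd^0.26·e^(0.059·RH+f) = 0.7143 μm/a
  Sd branch = 0.01025·Sd^0.27·e^(0.036·RH+0.049·T) = 1.155 μm/a
  r_corr = 0.7143 + 1.155 = 1.869 μm/a
  mass loss = 1.869 μm/a × 8.96 g/cm³ = 16.75 g·m⁻²·a⁻¹
Ordering by g·m⁻²·a⁻¹: copper (16.7) > zinc (15.1)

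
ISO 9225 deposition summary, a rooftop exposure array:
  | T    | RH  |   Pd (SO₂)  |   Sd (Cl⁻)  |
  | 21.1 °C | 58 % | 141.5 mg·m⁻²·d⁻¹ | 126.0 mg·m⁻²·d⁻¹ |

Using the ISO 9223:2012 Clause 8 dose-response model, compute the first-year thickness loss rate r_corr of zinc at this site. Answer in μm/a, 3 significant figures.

r_corr = 3.38 μm/a

zinc: temperature factor f = -0.071·(11.1) = -0.7881
  Pd branch = 0.0129·Pd^0.44·e^(0.046·RH+f) = 0.7471 μm/a
  Cl⁻ term: 0.0175·126.0^0.57·exp(0.008·58+0.085·21.1) = 2.634
  sum: 0.7471 + 2.634 → r_corr = 3.381 μm/a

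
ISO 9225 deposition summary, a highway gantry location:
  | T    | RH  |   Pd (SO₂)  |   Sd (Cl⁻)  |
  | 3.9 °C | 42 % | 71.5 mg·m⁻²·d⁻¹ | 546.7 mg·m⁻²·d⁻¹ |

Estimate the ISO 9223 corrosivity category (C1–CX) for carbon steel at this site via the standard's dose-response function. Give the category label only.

carbon steel: T≤10 °C ⇒ hinge +0.150·(3.9−10) = -0.9150
  SO₂ term: 1.77·71.5^0.52·exp(0.02·42-0.9150) = 15.12
  Sd branch = 0.102·Sd^0.62·e^(0.033·RH+0.04·T) = 23.75 μm/a
  r_corr = 15.12 + 23.75 = 38.87 μm/a
Category bounds: 25…50 μm/a bracket r_corr ⇒ C3

C3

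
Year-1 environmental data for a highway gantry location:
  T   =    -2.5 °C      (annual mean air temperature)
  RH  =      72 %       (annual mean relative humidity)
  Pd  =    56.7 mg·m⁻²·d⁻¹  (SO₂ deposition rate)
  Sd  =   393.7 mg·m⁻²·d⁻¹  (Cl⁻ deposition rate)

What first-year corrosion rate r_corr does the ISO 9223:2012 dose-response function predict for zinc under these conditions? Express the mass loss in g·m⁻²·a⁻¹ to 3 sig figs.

zinc: T≤10 °C ⇒ hinge +0.038·(-2.5−10) = -0.4750
  SO₂ term: 0.0129·56.7^0.44·exp(0.046·72-0.4750) = 1.301
  Sd branch = 0.0175·Sd^0.57·e^(0.008·RH+0.085·T) = 0.7588 μm/a
  sum: 1.301 + 0.7588 → r_corr = 2.06 μm/a
Convert to mass loss: 2.06 μm/a × 7.14 g/cm³ = 14.71 g·m⁻²·a⁻¹

r_corr = 14.7 g·m⁻²·a⁻¹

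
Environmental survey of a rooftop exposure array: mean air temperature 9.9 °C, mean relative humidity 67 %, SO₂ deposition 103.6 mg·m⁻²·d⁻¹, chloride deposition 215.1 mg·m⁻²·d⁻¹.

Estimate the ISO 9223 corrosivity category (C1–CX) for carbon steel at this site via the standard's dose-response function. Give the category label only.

carbon steel: T≤10 °C ⇒ hinge +0.150·(9.9−10) = -0.0150
  SO₂ term: 1.77·103.6^0.52·exp(0.02·67-0.0150) = 74.37
  Sd branch = 0.102·Sd^0.62·e^(0.033·RH+0.04·T) = 38.64 μm/a
  r_corr = 74.37 + 38.64 = 113 μm/a
ISO 9223 Table 2 (carbon steel): 80 < 113 ≤ 200 μm/a ⇒ C5

C5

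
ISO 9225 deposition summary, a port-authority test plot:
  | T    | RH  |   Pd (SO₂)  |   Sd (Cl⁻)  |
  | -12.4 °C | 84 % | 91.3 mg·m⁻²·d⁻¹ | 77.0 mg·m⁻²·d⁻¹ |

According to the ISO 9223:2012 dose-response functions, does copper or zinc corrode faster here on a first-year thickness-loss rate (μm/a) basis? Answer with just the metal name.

zinc

copper: f(T) = +0.126·(T−10) [T≤10 °C] = -2.8224
  SO₂ term: 0.0053·91.3^0.26·exp(0.059·84-2.8224) = 0.1447
  Cl⁻ term: 0.01025·77.0^0.27·exp(0.036·84+0.049·-12.4) = 0.3711
  sum: 0.1447 + 0.3711 → r_corr = 0.5159 μm/a
zinc: T≤10 °C ⇒ hinge +0.038·(-12.4−10) = -0.8512
  SO₂ term: 0.0129·91.3^0.44·exp(0.046·84-0.8512) = 1.913
  Cl⁻ term: 0.0175·77.0^0.57·exp(0.008·84+0.085·-12.4) = 0.142
  r_corr = 1.913 + 0.142 = 2.055 μm/a
Ordering by μm/a: zinc (2.05) > copper (0.516)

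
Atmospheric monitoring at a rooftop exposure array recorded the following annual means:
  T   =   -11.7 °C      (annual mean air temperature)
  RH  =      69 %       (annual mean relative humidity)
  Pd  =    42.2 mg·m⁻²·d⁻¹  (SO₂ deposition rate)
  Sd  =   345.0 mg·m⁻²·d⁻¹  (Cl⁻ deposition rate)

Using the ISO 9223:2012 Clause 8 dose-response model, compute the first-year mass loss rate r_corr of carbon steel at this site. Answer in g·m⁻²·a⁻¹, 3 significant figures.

r_corr = 198 g·m⁻²·a⁻¹

carbon steel: f(T) = +0.150·(T−10) [T≤10 °C] = -3.2550
  Pd branch = 1.77·Pd^0.52·e^(0.02·RH+f) = 1.9 μm/a
  Cl⁻ term: 0.102·345.0^0.62·exp(0.033·69+0.04·-11.7) = 23.32
  sum: 1.9 + 23.32 → r_corr = 25.22 μm/a
Convert to mass loss: 25.22 μm/a × 7.85 g/cm³ = 198 g·m⁻²·a⁻¹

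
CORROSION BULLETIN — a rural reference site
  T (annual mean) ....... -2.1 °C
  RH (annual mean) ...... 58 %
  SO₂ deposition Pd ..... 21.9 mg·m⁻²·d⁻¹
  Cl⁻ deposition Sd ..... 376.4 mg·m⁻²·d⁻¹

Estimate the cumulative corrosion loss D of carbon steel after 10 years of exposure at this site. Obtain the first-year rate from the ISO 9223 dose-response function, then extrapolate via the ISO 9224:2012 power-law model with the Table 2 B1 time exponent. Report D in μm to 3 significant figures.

carbon steel: temperature factor f = +0.150·(-12.1) = -1.8150
  sulphur-dioxide contribution → 4.577 μm/a
  chloride contribution → 25.13 μm/a
  total first-year rate 29.71 μm/a
ISO 9224: D(t) = r_corr · t^b with b = 0.523 (carbon steel, B1)
  D(10) = 29.71 × 10^0.523 = 29.71 × 3.334 = 99.06 μm

D(10) = 99.1 μm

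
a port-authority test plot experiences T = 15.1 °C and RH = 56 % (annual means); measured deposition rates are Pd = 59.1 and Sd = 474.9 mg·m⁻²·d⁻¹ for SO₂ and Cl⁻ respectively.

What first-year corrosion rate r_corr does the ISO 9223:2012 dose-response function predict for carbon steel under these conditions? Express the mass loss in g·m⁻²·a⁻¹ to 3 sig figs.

carbon steel: temperature factor f = -0.054·(5.1) = -0.2754
  sulphur-dioxide contribution → 34.36 μm/a
  chloride contribution → 54.07 μm/a
  total first-year rate 88.43 μm/a
Convert to mass loss: 88.43 μm/a × 7.85 g/cm³ = 694.2 g·m⁻²·a⁻¹

r_corr = 694 g·m⁻²·a⁻¹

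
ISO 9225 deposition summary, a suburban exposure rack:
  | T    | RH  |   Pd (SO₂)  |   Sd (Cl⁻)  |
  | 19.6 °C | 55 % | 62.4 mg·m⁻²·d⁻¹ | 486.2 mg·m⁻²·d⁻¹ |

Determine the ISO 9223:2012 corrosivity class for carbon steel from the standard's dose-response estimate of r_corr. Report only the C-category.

C5

carbon steel: f(T) = -0.054·(T−10) [T>10 °C] = -0.5184
  SO₂ term: 1.77·62.4^0.52·exp(0.02·55-0.5184) = 27.17
  Sd branch = 0.102·Sd^0.62·e^(0.033·RH+0.04·T) = 63.56 μm/a
  sum: 27.17 + 63.56 → r_corr = 90.72 μm/a
ISO 9223 Table 2 (carbon steel): 80 < 90.7 ≤ 200 μm/a ⇒ C5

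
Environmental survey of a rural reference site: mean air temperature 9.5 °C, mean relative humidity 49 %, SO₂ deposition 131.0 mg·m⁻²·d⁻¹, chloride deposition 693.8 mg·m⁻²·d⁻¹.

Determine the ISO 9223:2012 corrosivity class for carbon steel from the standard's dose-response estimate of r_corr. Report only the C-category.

C5

carbon steel: temperature factor f = +0.150·(-0.5) = -0.0750
  SO₂ term: 1.77·131.0^0.52·exp(0.02·49-0.0750) = 55.21
  Cl⁻ term: 0.102·693.8^0.62·exp(0.033·49+0.04·9.5) = 43.4
  r_corr = 55.21 + 43.4 = 98.6 μm/a
Category bounds: 80…200 μm/a bracket r_corr ⇒ C5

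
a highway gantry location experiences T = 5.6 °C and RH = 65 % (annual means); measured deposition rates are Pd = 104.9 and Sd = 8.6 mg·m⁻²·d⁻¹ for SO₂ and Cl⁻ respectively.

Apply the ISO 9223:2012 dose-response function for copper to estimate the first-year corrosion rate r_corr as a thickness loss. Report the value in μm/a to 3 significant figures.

copper: f(T) = +0.126·(T−10) [T≤10 °C] = -0.5544
  SO₂ term: 0.0053·104.9^0.26·exp(0.059·65-0.5544) = 0.4725
  Sd branch = 0.01025·Sd^0.27·e^(0.036·RH+0.049·T) = 0.2503 μm/a
  r_corr = 0.4725 + 0.2503 = 0.7228 μm/a

r_corr = 0.723 μm/a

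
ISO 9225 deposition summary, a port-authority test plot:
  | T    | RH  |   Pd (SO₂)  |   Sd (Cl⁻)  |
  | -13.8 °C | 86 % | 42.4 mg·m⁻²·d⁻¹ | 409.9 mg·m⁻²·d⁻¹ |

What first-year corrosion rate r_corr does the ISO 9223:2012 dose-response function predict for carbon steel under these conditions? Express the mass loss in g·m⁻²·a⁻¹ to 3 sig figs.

r_corr = 344 g·m⁻²·a⁻¹

carbon steel: f(T) = +0.150·(T−10) [T≤10 °C] = -3.5700
  Pd branch = 1.77·Pd^0.52·e^(0.02·RH+f) = 1.953 μm/a
  Sd branch = 0.102·Sd^0.62·e^(0.033·RH+0.04·T) = 41.81 μm/a
  sum: 1.953 + 41.81 → r_corr = 43.76 μm/a
Convert to mass loss: 43.76 μm/a × 7.85 g/cm³ = 343.5 g·m⁻²·a⁻¹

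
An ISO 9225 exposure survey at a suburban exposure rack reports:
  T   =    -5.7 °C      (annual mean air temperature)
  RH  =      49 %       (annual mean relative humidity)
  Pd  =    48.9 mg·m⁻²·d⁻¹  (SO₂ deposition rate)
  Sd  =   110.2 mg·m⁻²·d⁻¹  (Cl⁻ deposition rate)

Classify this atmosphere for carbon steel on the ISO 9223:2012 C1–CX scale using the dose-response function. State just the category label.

C2

carbon steel: temperature factor f = +0.150·(-15.7) = -2.3550
  SO₂ term: 1.77·48.9^0.52·exp(0.02·49-2.3550) = 3.383
  Cl⁻ term: 0.102·110.2^0.62·exp(0.033·49+0.04·-5.7) = 7.551
  r_corr = 3.383 + 7.551 = 10.93 μm/a
Category bounds: 1.3…25 μm/a bracket r_corr ⇒ C2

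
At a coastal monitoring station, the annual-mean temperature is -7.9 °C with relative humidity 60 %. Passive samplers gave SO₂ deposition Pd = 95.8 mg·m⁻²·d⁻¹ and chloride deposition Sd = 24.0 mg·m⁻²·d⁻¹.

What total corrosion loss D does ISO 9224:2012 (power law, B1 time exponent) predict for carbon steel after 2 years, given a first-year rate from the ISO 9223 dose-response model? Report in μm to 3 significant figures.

D(2) = 11.7 μm

carbon steel: T≤10 °C ⇒ hinge +0.150·(-7.9−10) = -2.6850
  SO₂ term: 1.77·95.8^0.52·exp(0.02·60-2.6850) = 4.299
  Cl⁻ term: 0.102·24.0^0.62·exp(0.033·60+0.04·-7.9) = 3.864
  sum: 4.299 + 3.864 → r_corr = 8.163 μm/a
ISO 9224: D(t) = r_corr · t^b with b = 0.523 (carbon steel, B1)
  D(2) = 8.163 × 2^0.523 = 8.163 × 1.437 = 11.73 μm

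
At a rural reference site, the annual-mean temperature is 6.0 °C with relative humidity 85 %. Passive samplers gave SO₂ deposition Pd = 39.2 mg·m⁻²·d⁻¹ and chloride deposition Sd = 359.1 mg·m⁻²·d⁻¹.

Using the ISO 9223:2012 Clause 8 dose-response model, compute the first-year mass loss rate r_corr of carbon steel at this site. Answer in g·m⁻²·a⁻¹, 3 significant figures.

carbon steel: temperature factor f = +0.150·(-4.0) = -0.6000
  SO₂ term: 1.77·39.2^0.52·exp(0.02·85-0.6000) = 35.83
  Sd branch = 0.102·Sd^0.62·e^(0.033·RH+0.04·T) = 82.27 μm/a
  sum: 35.83 + 82.27 → r_corr = 118.1 μm/a
Convert to mass loss: 118.1 μm/a × 7.85 g/cm³ = 927.1 g·m⁻²·a⁻¹

r_corr = 927 g·m⁻²·a⁻¹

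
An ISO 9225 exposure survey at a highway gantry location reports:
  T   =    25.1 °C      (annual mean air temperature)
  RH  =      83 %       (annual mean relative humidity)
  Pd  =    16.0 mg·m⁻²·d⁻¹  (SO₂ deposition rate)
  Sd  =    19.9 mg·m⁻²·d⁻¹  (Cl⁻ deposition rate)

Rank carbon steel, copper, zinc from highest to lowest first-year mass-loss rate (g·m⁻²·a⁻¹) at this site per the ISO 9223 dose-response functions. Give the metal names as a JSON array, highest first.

carbon steel: f(T) = -0.054·(T−10) [T>10 °C] = -0.8154
  sulphur-dioxide contribution → 17.41 μm/a
  chloride contribution → 27.51 μm/a
  total first-year rate 44.92 μm/a
  mass loss = 44.92 μm/a × 7.85 g/cm³ = 352.6 g·m⁻²·a⁻¹
copper: f(T) = -0.080·(T−10) [T>10 °C] = -1.2080
  sulphur-dioxide contribution → 0.436 μm/a
  chloride contribution → 1.56 μm/a
  ⇒ r_corr(copper) = 1.996 μm/a
  mass loss = 1.996 μm/a × 8.96 g/cm³ = 17.89 g·m⁻²·a⁻¹
zinc: f(T) = -0.071·(T−10) [T>10 °C] = -1.0721
  sulphur-dioxide contribution → 0.6807 μm/a
  chloride contribution → 1.579 μm/a
  total first-year rate 2.259 μm/a
  mass loss = 2.259 μm/a × 7.14 g/cm³ = 16.13 g·m⁻²·a⁻¹
Ordering by g·m⁻²·a⁻¹: carbon steel (353) > copper (17.9) > zinc (16.1)

["carbon steel", "copper", "zinc"]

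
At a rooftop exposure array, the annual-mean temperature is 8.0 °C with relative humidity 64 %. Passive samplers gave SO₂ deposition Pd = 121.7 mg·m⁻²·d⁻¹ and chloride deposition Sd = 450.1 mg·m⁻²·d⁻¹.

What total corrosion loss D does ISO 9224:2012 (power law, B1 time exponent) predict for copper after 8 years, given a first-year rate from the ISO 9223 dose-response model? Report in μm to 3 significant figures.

copper: temperature factor f = +0.126·(-2.0) = -0.2520
  sulphur-dioxide contribution → 0.6265 μm/a
  chloride contribution → 0.7906 μm/a
  total first-year rate 1.417 μm/a
Long-term exponent b (ISO 9224 Table 2, B1) = 0.667
  D(8) = 1.417 × 8^0.667 = 1.417 × 4.003 = 5.672 μm

D(8) = 5.67 μm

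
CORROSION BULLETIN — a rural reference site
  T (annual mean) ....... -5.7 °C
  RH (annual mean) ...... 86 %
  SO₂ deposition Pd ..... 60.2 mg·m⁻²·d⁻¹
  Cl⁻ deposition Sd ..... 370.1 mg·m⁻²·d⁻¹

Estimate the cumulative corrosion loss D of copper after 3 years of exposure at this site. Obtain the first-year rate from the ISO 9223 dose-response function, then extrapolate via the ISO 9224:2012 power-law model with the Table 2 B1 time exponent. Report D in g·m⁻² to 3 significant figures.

D(3) = 22.1 g·m⁻²

copper: T≤10 °C ⇒ hinge +0.126·(-5.7−10) = -1.9782
  Pd branch = 0.0053·Pd^0.26·e^(0.059·RH+f) = 0.34 μm/a
  Sd branch = 0.01025·Sd^0.27·e^(0.036·RH+0.049·T) = 0.8461 μm/a
  sum: 0.34 + 0.8461 → r_corr = 1.186 μm/a
ISO 9224: D(t) = r_corr · t^b with b = 0.667 (copper, B1)
  D(3) = 1.186 × 3^0.667 = 1.186 × 2.081 = 2.468 μm
  Mass loss = 2.468 μm × 8.96 g/cm³ = 22.11 g·m⁻²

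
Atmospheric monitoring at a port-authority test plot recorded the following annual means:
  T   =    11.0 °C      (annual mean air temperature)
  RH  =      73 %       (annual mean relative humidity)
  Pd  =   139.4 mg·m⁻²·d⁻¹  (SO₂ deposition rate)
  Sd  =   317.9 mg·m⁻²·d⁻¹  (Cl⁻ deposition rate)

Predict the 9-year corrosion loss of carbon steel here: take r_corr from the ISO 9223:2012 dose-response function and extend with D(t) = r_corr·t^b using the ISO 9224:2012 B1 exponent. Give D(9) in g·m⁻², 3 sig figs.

D(9) = 3.88e+03 g·m⁻²

carbon steel: T>10 °C ⇒ hinge -0.054·(11.0−10) = -0.0540
  sulphur-dioxide contribution → 94.1 μm/a
  chloride contribution → 62.71 μm/a
  ⇒ r_corr(carbon steel) = 156.8 μm/a
ISO 9224: D(t) = r_corr · t^b with b = 0.523 (carbon steel, B1)
  D(9) = 156.8 × 9^0.523 = 156.8 × 3.156 = 494.8 μm
  Mass loss = 494.8 μm × 7.85 g/cm³ = 3884 g·m⁻²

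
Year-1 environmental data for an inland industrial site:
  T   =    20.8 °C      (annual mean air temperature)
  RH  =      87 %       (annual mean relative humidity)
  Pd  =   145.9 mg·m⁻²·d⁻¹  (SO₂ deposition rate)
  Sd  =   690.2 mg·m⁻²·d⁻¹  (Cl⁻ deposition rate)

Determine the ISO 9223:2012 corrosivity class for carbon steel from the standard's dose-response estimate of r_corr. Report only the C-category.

carbon steel: f(T) = -0.054·(T−10) [T>10 °C] = -0.5832
  SO₂ term: 1.77·145.9^0.52·exp(0.02·87-0.5832) = 75.11
  Sd branch = 0.102·Sd^0.62·e^(0.033·RH+0.04·T) = 238.2 μm/a
  r_corr = 75.11 + 238.2 = 313.3 μm/a
Category bounds: 200…700 μm/a bracket r_corr ⇒ CX

CX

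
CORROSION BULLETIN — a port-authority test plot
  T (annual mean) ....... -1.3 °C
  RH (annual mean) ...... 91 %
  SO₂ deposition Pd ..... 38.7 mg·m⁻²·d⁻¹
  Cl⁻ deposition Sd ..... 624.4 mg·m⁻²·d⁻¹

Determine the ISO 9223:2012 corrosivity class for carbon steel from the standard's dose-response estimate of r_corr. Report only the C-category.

carbon steel: T≤10 °C ⇒ hinge +0.150·(-1.3−10) = -1.6950
  sulphur-dioxide contribution → 13.42 μm/a
  chloride contribution → 105.5 μm/a
  ⇒ r_corr(carbon steel) = 119 μm/a
ISO 9223 Table 2 (carbon steel): 80 < 119 ≤ 200 μm/a ⇒ C5

C5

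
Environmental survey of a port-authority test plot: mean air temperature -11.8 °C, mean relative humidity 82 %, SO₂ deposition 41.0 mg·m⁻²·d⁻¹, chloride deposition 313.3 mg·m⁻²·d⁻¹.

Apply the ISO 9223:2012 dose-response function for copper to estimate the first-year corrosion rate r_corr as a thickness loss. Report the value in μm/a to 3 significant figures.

copper: f(T) = +0.126·(T−10) [T≤10 °C] = -2.7468
  Pd branch = 0.0053·Pd^0.26·e^(0.059·RH+f) = 0.1127 μm/a
  Sd branch = 0.01025·Sd^0.27·e^(0.036·RH+0.049·T) = 0.5195 μm/a
  r_corr = 0.1127 + 0.5195 = 0.6321 μm/a

r_corr = 0.632 μm/a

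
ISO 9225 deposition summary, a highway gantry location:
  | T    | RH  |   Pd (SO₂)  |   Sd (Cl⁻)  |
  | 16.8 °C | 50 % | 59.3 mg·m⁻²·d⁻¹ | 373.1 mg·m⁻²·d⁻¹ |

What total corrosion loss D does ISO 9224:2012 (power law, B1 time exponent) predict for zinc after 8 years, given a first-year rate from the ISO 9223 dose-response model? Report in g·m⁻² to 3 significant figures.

D(8) = 142 g·m⁻²

zinc: temperature factor f = -0.071·(6.8) = -0.4828
  SO₂ term: 0.0129·59.3^0.44·exp(0.046·50-0.4828) = 0.4786
  Sd branch = 0.0175·Sd^0.57·e^(0.008·RH+0.085·T) = 3.183 μm/a
  sum: 0.4786 + 3.183 → r_corr = 3.662 μm/a
Power-law: D(8) = r_corr · 8^0.813
  D(8) = 3.662 × 8^0.813 = 3.662 × 5.423 = 19.86 μm
  Mass loss = 19.86 μm × 7.14 g/cm³ = 141.8 g·m⁻²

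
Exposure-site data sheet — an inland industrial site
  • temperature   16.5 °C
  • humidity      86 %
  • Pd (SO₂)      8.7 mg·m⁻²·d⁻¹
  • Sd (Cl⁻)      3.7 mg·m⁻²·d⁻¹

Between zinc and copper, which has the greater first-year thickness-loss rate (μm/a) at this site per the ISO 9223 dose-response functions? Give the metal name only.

zinc: f(T) = -0.071·(T−10) [T>10 °C] = -0.4615
  Pd branch = 0.0129·Pd^0.44·e^(0.046·RH+f) = 1.101 μm/a
  Cl⁻ term: 0.0175·3.7^0.57·exp(0.008·86+0.085·16.5) = 0.2984
  r_corr = 1.101 + 0.2984 = 1.399 μm/a
copper: f(T) = -0.080·(T−10) [T>10 °C] = -0.5200
  SO₂ term: 0.0053·8.7^0.26·exp(0.059·86-0.5200) = 0.8837
  Cl⁻ term: 0.01025·3.7^0.27·exp(0.036·86+0.049·16.5) = 0.7242
  r_corr = 0.8837 + 0.7242 = 1.608 μm/a
Ordering by μm/a: copper (1.61) > zinc (1.4)

copper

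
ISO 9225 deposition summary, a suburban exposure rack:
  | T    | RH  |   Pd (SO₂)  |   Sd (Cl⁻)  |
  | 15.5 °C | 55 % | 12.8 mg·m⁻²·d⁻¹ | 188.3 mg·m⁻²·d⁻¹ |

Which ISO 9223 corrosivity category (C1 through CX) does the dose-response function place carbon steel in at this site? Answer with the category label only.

C3

carbon steel: temperature factor f = -0.054·(5.5) = -0.2970
  SO₂ term: 1.77·12.8^0.52·exp(0.02·55-0.2970) = 14.88
  Sd branch = 0.102·Sd^0.62·e^(0.033·RH+0.04·T) = 29.96 μm/a
  sum: 14.88 + 29.96 → r_corr = 44.83 μm/a
Category bounds: 25…50 μm/a bracket r_corr ⇒ C3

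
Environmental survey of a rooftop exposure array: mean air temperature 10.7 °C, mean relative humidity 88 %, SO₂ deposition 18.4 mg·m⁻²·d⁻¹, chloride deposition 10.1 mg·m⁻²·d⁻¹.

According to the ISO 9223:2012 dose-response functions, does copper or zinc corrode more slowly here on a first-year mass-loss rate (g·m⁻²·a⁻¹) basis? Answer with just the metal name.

copper: f(T) = -0.080·(T−10) [T>10 °C] = -0.0560
  Pd branch = 0.0053·Pd^0.26·e^(0.059·RH+f) = 1.922 μm/a
  Cl⁻ term: 0.01025·10.1^0.27·exp(0.036·88+0.049·10.7) = 0.7681
  sum: 1.922 + 0.7681 → r_corr = 2.69 μm/a
  mass loss = 2.69 μm/a × 8.96 g/cm³ = 24.1 g·m⁻²·a⁻¹
zinc: temperature factor f = -0.071·(0.7) = -0.0497
  SO₂ term: 0.0129·18.4^0.44·exp(0.046·88-0.0497) = 2.532
  Sd branch = 0.0175·Sd^0.57·e^(0.008·RH+0.085·T) = 0.3283 μm/a
  sum: 2.532 + 0.3283 → r_corr = 2.861 μm/a
  mass loss = 2.861 μm/a × 7.14 g/cm³ = 20.43 g·m⁻²·a⁻¹
Ordering by g·m⁻²·a⁻¹: copper (24.1) > zinc (20.4)

zinc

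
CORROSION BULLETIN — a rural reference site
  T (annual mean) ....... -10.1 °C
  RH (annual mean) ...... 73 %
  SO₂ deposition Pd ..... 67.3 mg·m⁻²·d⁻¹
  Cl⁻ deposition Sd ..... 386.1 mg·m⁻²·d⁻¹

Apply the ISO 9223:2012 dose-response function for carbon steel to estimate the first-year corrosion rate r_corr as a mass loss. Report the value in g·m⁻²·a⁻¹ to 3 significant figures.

r_corr = 265 g·m⁻²·a⁻¹

carbon steel: T≤10 °C ⇒ hinge +0.150·(-10.1−10) = -3.0150
  sulphur-dioxide contribution → 3.336 μm/a
  chloride contribution → 30.42 μm/a
  total first-year rate 33.75 μm/a
Convert to mass loss: 33.75 μm/a × 7.85 g/cm³ = 265 g·m⁻²·a⁻¹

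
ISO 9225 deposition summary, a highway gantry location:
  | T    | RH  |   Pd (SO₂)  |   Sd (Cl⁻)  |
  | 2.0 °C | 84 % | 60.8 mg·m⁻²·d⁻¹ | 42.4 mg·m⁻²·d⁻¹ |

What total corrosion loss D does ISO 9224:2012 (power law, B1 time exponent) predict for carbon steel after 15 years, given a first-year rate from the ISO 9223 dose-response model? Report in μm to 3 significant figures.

carbon steel: temperature factor f = +0.150·(-8.0) = -1.2000
  SO₂ term: 1.77·60.8^0.52·exp(0.02·84-1.2000) = 24.21
  Cl⁻ term: 0.102·42.4^0.62·exp(0.033·84+0.04·2.0) = 18.04
  r_corr = 24.21 + 18.04 = 42.25 μm/a
Power-law: D(15) = r_corr · 15^0.523
  D(15) = 42.25 × 15^0.523 = 42.25 × 4.122 = 174.2 μm

D(15) = 174 μm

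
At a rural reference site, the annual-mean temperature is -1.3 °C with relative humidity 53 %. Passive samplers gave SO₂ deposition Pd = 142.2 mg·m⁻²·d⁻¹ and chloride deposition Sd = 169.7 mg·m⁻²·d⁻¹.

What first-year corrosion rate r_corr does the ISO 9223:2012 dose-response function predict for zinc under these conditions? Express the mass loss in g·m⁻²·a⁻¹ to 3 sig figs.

zinc: T≤10 °C ⇒ hinge +0.038·(-1.3−10) = -0.4294
  sulphur-dioxide contribution → 0.8515 μm/a
  chloride contribution → 0.4468 μm/a
  total first-year rate 1.298 μm/a
Convert to mass loss: 1.298 μm/a × 7.14 g/cm³ = 9.27 g·m⁻²·a⁻¹

r_corr = 9.27 g·m⁻²·a⁻¹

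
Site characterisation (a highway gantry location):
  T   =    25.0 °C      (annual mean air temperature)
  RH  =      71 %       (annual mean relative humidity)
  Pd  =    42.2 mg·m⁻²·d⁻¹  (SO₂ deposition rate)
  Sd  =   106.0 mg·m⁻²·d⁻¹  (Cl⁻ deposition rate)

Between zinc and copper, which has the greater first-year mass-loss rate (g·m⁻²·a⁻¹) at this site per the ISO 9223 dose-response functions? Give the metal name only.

zinc: temperature factor f = -0.071·(15.0) = -1.0650
  sulphur-dioxide contribution → 0.6048 μm/a
  chloride contribution → 3.69 μm/a
  total first-year rate 4.295 μm/a
  mass loss = 4.295 μm/a × 7.14 g/cm³ = 30.66 g·m⁻²·a⁻¹
copper: f(T) = -0.080·(T−10) [T>10 °C] = -1.2000
  sulphur-dioxide contribution → 0.2786 μm/a
  chloride contribution → 1.584 μm/a
  ⇒ r_corr(copper) = 1.862 μm/a
  mass loss = 1.862 μm/a × 8.96 g/cm³ = 16.68 g·m⁻²·a⁻¹
Ordering by g·m⁻²·a⁻¹: zinc (30.7) > copper (16.7)

zinc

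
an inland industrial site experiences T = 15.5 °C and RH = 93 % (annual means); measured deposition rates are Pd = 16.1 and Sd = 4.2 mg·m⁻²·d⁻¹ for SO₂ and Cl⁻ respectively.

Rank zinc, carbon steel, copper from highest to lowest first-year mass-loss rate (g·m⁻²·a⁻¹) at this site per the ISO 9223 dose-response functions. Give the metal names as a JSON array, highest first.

["carbon steel", "copper", "zinc"]

zinc: temperature factor f = -0.071·(5.5) = -0.3905
  Pd branch = 0.0129·Pd^0.44·e^(0.046·RH+f) = 2.138 μm/a
  Sd branch = 0.0175·Sd^0.57·e^(0.008·RH+0.085·T) = 0.3116 μm/a
  sum: 2.138 + 0.3116 → r_corr = 2.449 μm/a
  mass loss = 2.449 μm/a × 7.14 g/cm³ = 17.49 g·m⁻²·a⁻¹
carbon steel: temperature factor f = -0.054·(5.5) = -0.2970
  Pd branch = 1.77·Pd^0.52·e^(0.02·RH+f) = 35.84 μm/a
  Sd branch = 0.102·Sd^0.62·e^(0.033·RH+0.04·T) = 9.934 μm/a
  r_corr = 35.84 + 9.934 = 45.77 μm/a
  mass loss = 45.77 μm/a × 7.85 g/cm³ = 359.3 g·m⁻²·a⁻¹
copper: T>10 °C ⇒ hinge -0.080·(15.5−10) = -0.4400
  Pd branch = 0.0053·Pd^0.26·e^(0.059·RH+f) = 1.698 μm/a
  Sd branch = 0.01025·Sd^0.27·e^(0.036·RH+0.049·T) = 0.918 μm/a
  r_corr = 1.698 + 0.918 = 2.616 μm/a
  mass loss = 2.616 μm/a × 8.96 g/cm³ = 23.44 g·m⁻²·a⁻¹
Ordering by g·m⁻²·a⁻¹: carbon steel (359) > copper (23.4) > zinc (17.5)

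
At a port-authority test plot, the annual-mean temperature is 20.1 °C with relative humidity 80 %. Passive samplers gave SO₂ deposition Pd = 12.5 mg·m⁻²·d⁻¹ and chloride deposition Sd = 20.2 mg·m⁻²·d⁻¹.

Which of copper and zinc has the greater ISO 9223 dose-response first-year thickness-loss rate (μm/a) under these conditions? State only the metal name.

zinc

copper: f(T) = -0.080·(T−10) [T>10 °C] = -0.8080
  Pd branch = 0.0053·Pd^0.26·e^(0.059·RH+f) = 0.511 μm/a
  Cl⁻ term: 0.01025·20.2^0.27·exp(0.036·80+0.049·20.1) = 1.101
  r_corr = 0.511 + 1.101 = 1.612 μm/a
zinc: f(T) = -0.071·(T−10) [T>10 °C] = -0.7171
  SO₂ term: 0.0129·12.5^0.44·exp(0.046·80-0.7171) = 0.7586
  Cl⁻ term: 0.0175·20.2^0.57·exp(0.008·80+0.085·20.1) = 1.016
  r_corr = 0.7586 + 1.016 = 1.775 μm/a
Ordering by μm/a: zinc (1.77) > copper (1.61)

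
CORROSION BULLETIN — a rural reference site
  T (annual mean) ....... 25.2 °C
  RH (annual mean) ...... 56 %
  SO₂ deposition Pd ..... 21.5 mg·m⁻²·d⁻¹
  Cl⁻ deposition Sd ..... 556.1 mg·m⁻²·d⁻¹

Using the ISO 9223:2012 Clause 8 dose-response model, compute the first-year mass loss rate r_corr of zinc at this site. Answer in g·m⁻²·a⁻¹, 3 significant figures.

zinc: f(T) = -0.071·(T−10) [T>10 °C] = -1.0792
  sulphur-dioxide contribution → 0.2223 μm/a
  chloride contribution → 8.562 μm/a
  total first-year rate 8.785 μm/a
Convert to mass loss: 8.785 μm/a × 7.14 g/cm³ = 62.72 g·m⁻²·a⁻¹

r_corr = 62.7 g·m⁻²·a⁻¹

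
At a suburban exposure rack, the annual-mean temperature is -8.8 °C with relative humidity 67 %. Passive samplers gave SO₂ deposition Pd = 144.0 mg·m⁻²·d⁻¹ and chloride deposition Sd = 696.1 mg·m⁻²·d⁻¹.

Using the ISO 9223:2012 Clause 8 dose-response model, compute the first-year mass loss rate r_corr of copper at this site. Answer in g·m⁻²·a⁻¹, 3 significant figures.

r_corr = 4.74 g·m⁻²·a⁻¹

copper: f(T) = +0.126·(T−10) [T≤10 °C] = -2.3688
  sulphur-dioxide contribution → 0.09407 μm/a
  chloride contribution → 0.435 μm/a
  total first-year rate 0.5291 μm/a
Convert to mass loss: 0.5291 μm/a × 8.96 g/cm³ = 4.741 g·m⁻²·a⁻¹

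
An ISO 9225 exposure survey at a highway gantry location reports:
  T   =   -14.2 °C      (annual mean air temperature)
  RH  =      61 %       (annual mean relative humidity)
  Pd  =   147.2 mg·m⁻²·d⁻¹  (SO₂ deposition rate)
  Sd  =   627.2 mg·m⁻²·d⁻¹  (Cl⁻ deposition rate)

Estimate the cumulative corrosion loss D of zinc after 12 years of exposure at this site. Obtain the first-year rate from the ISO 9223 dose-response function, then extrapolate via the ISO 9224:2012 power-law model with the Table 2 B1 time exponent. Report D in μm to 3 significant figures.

zinc: temperature factor f = +0.038·(-24.2) = -0.9196
  Pd branch = 0.0129·Pd^0.44·e^(0.046·RH+f) = 0.7651 μm/a
  Sd branch = 0.0175·Sd^0.57·e^(0.008·RH+0.085·T) = 0.3352 μm/a
  sum: 0.7651 + 0.3352 → r_corr = 1.1 μm/a
Long-term exponent b (ISO 9224 Table 2, B1) = 0.813
  D(12) = 1.1 × 12^0.813 = 1.1 × 7.54 = 8.296 μm

D(12) = 8.30 μm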